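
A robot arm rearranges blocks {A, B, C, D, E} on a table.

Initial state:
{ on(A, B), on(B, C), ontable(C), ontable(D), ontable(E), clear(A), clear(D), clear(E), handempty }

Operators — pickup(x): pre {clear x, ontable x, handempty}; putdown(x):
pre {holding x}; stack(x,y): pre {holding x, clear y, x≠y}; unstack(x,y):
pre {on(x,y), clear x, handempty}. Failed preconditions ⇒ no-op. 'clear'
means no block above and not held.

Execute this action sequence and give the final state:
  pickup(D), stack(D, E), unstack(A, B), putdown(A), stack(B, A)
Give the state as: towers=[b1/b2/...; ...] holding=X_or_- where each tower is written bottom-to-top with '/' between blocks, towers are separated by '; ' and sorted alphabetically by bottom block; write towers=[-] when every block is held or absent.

step 1 (pickup(D)): towers=[C/B/A; E] holding=D
step 2 (stack(D, E)): towers=[C/B/A; E/D] holding=-
step 3 (unstack(A, B)): towers=[C/B; E/D] holding=A
step 4 (putdown(A)): towers=[A; C/B; E/D] holding=-
step 5 (stack(B, A)) [no-op]: towers=[A; C/B; E/D] holding=-

towers=[A; C/B; E/D] holding=-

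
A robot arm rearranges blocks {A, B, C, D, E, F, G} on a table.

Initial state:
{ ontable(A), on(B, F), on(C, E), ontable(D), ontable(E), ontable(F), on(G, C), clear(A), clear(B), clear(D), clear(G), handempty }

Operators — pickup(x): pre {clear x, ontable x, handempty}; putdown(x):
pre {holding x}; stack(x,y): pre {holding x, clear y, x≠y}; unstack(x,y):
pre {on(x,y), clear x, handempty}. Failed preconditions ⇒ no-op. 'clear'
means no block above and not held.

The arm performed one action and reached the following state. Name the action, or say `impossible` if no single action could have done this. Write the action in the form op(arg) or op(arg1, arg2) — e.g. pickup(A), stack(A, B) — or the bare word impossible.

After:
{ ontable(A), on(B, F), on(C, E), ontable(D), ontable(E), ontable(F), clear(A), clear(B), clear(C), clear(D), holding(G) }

target: towers=[A; D; E/C; F/B] holding=G
     unstack(B, F) → towers=[A; D; E/C/G; F] holding=B
     unstack(G, C) → towers=[A; D; E/C; F/B] holding=G  ← match
         pickup(D) → towers=[A; E/C/G; F/B] holding=D
         pickup(A) → towers=[D; E/C/G; F/B] holding=A

unstack(G, C)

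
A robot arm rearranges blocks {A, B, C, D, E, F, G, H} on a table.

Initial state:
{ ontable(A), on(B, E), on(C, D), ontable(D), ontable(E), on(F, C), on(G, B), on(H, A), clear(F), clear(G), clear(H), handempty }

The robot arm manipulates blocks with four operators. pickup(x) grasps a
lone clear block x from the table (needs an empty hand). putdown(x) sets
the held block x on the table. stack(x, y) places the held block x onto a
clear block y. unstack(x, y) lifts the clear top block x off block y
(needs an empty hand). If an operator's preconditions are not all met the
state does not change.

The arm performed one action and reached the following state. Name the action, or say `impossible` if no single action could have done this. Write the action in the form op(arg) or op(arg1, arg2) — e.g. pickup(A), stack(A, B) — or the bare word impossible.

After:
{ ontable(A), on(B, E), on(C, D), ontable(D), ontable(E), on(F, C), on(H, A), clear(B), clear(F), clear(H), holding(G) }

unstack(G, B)

target: towers=[A/H; D/C/F; E/B] holding=G
     unstack(G, B) → towers=[A/H; D/C/F; E/B] holding=G  ← match
     unstack(H, A) → towers=[A; D/C/F; E/B/G] holding=H
     unstack(F, C) → towers=[A/H; D/C; E/B/G] holding=F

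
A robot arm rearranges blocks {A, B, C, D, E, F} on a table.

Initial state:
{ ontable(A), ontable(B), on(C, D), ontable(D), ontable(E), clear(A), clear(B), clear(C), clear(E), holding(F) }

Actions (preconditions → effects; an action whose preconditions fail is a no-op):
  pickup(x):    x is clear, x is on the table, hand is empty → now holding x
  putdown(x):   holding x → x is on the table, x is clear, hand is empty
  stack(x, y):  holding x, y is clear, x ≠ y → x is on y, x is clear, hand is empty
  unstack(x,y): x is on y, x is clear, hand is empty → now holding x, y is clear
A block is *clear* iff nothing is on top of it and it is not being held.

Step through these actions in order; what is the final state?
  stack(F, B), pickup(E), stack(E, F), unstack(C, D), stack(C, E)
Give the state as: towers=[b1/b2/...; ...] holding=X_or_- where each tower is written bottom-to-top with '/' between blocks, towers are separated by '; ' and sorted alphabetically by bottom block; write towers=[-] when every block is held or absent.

step 1 (stack(F, B)): towers=[A; B/F; D/C; E] holding=-
step 2 (pickup(E)): towers=[A; B/F; D/C] holding=E
step 3 (stack(E, F)): towers=[A; B/F/E; D/C] holding=-
step 4 (unstack(C, D)): towers=[A; B/F/E; D] holding=C
step 5 (stack(C, E)): towers=[A; B/F/E/C; D] holding=-

towers=[A; B/F/E/C; D] holding=-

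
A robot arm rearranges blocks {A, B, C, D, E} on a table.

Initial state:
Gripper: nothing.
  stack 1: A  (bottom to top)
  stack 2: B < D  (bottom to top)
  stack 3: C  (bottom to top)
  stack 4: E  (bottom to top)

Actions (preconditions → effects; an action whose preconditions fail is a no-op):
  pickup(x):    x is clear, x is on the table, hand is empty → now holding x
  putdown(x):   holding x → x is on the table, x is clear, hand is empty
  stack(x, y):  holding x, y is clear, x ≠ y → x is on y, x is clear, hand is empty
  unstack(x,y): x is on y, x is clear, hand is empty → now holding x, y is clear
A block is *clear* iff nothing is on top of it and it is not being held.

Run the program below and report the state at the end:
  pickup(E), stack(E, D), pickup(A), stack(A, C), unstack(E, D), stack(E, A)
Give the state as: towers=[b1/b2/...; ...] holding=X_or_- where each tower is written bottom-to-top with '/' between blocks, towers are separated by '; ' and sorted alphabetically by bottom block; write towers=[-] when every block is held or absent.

towers=[B/D; C/A/E] holding=-

step 1 (pickup(E)): towers=[A; B/D; C] holding=E
step 2 (stack(E, D)): towers=[A; B/D/E; C] holding=-
step 3 (pickup(A)): towers=[B/D/E; C] holding=A
step 4 (stack(A, C)): towers=[B/D/E; C/A] holding=-
step 5 (unstack(E, D)): towers=[B/D; C/A] holding=E
step 6 (stack(E, A)): towers=[B/D; C/A/E] holding=-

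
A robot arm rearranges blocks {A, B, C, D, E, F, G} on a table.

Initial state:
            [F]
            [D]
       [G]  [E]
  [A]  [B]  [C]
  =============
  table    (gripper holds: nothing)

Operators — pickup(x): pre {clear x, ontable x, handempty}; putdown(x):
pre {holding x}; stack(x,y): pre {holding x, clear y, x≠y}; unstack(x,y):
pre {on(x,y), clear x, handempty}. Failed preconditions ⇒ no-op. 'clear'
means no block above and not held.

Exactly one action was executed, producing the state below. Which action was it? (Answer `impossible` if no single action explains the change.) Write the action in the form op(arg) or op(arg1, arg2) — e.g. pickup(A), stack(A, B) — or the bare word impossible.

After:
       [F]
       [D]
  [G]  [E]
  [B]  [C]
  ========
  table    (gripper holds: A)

pickup(A)

target: towers=[B/G; C/E/D/F] holding=A
     unstack(F, D) → towers=[A; B/G; C/E/D] holding=F
     unstack(G, B) → towers=[A; B; C/E/D/F] holding=G
         pickup(A) → towers=[B/G; C/E/D/F] holding=A  ← match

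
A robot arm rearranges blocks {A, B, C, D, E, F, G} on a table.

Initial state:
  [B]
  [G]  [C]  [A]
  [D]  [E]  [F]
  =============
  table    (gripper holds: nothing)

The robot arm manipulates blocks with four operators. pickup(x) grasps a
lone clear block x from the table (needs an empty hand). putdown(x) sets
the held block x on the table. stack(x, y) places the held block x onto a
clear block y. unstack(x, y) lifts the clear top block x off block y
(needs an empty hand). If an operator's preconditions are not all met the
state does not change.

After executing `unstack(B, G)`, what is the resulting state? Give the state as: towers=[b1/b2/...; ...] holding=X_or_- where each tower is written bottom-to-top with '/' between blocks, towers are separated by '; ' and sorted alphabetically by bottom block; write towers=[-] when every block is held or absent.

before: towers=[D/G/B; E/C; F/A] holding=-
pre[unstack(B, G)]: on(B,G) ✓, clear(B) ✓, handempty ✓
all met → apply unstack(B, G)
after:  towers=[D/G; E/C; F/A] holding=B

towers=[D/G; E/C; F/A] holding=B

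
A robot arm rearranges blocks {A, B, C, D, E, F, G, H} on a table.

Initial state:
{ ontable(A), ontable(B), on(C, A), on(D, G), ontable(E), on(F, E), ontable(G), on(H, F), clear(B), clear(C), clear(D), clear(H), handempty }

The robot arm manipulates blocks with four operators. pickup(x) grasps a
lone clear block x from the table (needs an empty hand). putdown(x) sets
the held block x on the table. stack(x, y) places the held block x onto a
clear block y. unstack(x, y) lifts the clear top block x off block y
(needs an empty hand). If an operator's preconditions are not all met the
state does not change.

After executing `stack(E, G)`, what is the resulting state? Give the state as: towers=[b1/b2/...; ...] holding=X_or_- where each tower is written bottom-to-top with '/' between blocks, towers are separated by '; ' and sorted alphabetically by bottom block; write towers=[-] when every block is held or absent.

before: towers=[A/C; B; E/F/H; G/D] holding=-
pre[stack(E, G)]: holding(E) no, clear(G) no, E≠G yes
holding(E), clear(G) unmet → stack(E, G) is a no-op
after:  towers=[A/C; B; E/F/H; G/D] holding=-

towers=[A/C; B; E/F/H; G/D] holding=-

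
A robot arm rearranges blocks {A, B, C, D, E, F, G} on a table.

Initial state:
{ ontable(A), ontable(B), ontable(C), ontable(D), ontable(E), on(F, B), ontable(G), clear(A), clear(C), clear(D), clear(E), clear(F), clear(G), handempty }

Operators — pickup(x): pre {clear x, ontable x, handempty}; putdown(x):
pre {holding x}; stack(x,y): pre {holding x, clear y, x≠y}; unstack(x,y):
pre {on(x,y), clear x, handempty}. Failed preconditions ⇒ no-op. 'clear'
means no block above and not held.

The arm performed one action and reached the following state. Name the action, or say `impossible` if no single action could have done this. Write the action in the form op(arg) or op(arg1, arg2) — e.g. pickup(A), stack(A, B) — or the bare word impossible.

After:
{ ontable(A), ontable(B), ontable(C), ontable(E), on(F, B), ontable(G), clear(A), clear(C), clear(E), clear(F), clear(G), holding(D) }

pickup(D)

target: towers=[A; B/F; C; E; G] holding=D
     unstack(F, B) → towers=[A; B; C; D; E; G] holding=F
         pickup(G) → towers=[A; B/F; C; D; E] holding=G
         pickup(D) → towers=[A; B/F; C; E; G] holding=D  ← match
         pickup(A) → towers=[B/F; C; D; E; G] holding=A
         pickup(E) → towers=[A; B/F; C; D; G] holding=E
         pickup(C) → towers=[A; B/F; D; E; G] holding=C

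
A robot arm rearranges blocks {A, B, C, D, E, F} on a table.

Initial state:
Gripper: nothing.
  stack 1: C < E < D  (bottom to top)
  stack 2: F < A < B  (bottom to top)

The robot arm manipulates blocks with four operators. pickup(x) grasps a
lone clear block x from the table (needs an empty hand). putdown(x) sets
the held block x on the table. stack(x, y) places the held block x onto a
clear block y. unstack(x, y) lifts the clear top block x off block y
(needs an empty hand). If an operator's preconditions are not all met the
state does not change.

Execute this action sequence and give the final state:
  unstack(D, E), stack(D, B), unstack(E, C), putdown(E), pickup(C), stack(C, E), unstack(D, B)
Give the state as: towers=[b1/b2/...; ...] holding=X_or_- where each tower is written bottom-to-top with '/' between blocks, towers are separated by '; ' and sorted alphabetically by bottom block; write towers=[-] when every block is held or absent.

step 1 (unstack(D, E)): towers=[C/E; F/A/B] holding=D
step 2 (stack(D, B)): towers=[C/E; F/A/B/D] holding=-
step 3 (unstack(E, C)): towers=[C; F/A/B/D] holding=E
step 4 (putdown(E)): towers=[C; E; F/A/B/D] holding=-
step 5 (pickup(C)): towers=[E; F/A/B/D] holding=C
step 6 (stack(C, E)): towers=[E/C; F/A/B/D] holding=-
step 7 (unstack(D, B)): towers=[E/C; F/A/B] holding=D

towers=[E/C; F/A/B] holding=D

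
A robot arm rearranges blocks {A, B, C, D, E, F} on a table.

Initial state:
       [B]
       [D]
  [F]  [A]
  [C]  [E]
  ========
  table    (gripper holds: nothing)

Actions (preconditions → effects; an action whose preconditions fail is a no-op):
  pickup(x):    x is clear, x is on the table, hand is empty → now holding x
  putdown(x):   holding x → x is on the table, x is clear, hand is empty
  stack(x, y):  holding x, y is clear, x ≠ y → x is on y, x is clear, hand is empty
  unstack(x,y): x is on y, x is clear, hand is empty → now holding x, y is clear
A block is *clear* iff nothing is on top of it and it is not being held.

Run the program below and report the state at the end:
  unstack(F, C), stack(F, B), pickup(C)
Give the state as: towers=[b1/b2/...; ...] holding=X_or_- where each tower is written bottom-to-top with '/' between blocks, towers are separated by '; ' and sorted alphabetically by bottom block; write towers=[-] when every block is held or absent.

step 1 (unstack(F, C)): towers=[C; E/A/D/B] holding=F
step 2 (stack(F, B)): towers=[C; E/A/D/B/F] holding=-
step 3 (pickup(C)): towers=[E/A/D/B/F] holding=C

towers=[E/A/D/B/F] holding=C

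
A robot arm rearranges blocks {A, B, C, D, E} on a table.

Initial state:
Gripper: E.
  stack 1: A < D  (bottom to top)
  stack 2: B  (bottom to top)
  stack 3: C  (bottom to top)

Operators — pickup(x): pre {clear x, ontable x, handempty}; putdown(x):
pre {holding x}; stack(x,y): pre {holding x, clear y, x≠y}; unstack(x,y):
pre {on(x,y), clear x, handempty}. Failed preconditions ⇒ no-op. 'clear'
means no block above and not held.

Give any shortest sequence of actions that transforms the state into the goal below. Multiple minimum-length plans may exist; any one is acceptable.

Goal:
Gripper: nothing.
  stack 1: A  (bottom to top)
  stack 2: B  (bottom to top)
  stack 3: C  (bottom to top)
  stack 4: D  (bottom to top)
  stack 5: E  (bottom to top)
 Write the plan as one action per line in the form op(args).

putdown(E)
unstack(D, A)
putdown(D)

step 1 (putdown(E)): towers=[A/D; B; C; E] holding=-
step 2 (unstack(D, A)): towers=[A; B; C; E] holding=D
step 3 (putdown(D)): towers=[A; B; C; D; E] holding=-
goal check: towers=[A; B; C; D; E] holding=- — reached (length 3, optimal by BFS)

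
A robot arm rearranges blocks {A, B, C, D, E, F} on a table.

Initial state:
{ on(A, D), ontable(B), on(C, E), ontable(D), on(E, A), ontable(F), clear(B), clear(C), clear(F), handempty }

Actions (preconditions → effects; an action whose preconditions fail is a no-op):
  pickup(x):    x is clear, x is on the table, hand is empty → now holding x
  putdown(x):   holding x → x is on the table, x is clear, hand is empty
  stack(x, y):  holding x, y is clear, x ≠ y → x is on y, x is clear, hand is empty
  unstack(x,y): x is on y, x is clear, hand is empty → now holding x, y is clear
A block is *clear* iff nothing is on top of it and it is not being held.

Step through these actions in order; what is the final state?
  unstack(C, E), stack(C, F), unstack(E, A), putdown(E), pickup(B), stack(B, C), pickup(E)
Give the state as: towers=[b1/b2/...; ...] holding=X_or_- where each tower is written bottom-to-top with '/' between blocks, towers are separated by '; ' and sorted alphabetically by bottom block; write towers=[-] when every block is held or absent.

towers=[D/A; F/C/B] holding=E

step 1 (unstack(C, E)): towers=[B; D/A/E; F] holding=C
step 2 (stack(C, F)): towers=[B; D/A/E; F/C] holding=-
step 3 (unstack(E, A)): towers=[B; D/A; F/C] holding=E
step 4 (putdown(E)): towers=[B; D/A; E; F/C] holding=-
step 5 (pickup(B)): towers=[D/A; E; F/C] holding=B
step 6 (stack(B, C)): towers=[D/A; E; F/C/B] holding=-
step 7 (pickup(E)): towers=[D/A; F/C/B] holding=E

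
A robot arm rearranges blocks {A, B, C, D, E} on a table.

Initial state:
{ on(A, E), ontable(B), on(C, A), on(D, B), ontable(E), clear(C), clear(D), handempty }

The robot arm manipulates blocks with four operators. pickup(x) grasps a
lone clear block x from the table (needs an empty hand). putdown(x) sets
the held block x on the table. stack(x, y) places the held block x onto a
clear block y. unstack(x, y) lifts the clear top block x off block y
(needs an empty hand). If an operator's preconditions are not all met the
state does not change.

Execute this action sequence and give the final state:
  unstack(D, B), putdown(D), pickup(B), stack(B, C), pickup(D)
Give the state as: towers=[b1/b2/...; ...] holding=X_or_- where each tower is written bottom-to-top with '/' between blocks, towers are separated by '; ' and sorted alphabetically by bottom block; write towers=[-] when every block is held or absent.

step 1 (unstack(D, B)): towers=[B; E/A/C] holding=D
step 2 (putdown(D)): towers=[B; D; E/A/C] holding=-
step 3 (pickup(B)): towers=[D; E/A/C] holding=B
step 4 (stack(B, C)): towers=[D; E/A/C/B] holding=-
step 5 (pickup(D)): towers=[E/A/C/B] holding=D

towers=[E/A/C/B] holding=D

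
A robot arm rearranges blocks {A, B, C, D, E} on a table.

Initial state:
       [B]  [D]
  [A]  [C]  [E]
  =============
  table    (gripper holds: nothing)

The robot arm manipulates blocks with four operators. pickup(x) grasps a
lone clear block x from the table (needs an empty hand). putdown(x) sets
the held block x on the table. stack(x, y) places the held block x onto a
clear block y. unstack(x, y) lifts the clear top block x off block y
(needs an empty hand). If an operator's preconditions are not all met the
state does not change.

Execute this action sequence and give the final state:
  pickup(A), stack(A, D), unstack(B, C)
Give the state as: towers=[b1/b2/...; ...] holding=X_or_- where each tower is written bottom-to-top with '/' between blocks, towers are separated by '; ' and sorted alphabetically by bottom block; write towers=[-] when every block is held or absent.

step 1 (pickup(A)): towers=[C/B; E/D] holding=A
step 2 (stack(A, D)): towers=[C/B; E/D/A] holding=-
step 3 (unstack(B, C)): towers=[C; E/D/A] holding=B

towers=[C; E/D/A] holding=B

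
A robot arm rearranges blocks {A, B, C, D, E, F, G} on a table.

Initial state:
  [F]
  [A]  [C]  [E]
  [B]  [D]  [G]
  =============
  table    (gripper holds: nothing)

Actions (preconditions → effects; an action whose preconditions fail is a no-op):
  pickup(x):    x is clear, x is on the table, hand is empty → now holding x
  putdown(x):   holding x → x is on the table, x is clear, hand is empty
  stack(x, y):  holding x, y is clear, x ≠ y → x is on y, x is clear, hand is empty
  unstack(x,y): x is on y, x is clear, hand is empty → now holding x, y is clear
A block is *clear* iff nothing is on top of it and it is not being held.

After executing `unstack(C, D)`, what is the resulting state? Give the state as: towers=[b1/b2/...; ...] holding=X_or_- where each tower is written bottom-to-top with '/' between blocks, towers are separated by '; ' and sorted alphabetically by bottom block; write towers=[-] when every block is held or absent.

before: towers=[B/A/F; D/C; G/E] holding=-
pre[unstack(C, D)]: on(C,D) ✓, clear(C) ✓, handempty ✓
all met → apply unstack(C, D)
after:  towers=[B/A/F; D; G/E] holding=C

towers=[B/A/F; D; G/E] holding=C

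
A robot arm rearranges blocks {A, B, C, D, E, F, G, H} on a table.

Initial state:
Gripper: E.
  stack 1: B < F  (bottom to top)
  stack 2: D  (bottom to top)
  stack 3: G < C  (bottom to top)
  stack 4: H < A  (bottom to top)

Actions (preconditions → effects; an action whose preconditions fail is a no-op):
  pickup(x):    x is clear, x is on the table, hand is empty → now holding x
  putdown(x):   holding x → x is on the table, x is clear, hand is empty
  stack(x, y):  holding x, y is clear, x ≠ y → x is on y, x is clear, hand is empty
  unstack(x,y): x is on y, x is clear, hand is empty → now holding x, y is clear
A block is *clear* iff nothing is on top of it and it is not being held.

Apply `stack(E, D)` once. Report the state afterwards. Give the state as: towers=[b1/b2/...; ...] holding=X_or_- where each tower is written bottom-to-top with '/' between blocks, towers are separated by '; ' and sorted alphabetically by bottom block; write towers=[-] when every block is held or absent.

towers=[B/F; D/E; G/C; H/A] holding=-

before: towers=[B/F; D; G/C; H/A] holding=E
pre[stack(E, D)]: holding(E) ok, clear(D) ok, E≠D ok
all met → apply stack(E, D)
after:  towers=[B/F; D/E; G/C; H/A] holding=-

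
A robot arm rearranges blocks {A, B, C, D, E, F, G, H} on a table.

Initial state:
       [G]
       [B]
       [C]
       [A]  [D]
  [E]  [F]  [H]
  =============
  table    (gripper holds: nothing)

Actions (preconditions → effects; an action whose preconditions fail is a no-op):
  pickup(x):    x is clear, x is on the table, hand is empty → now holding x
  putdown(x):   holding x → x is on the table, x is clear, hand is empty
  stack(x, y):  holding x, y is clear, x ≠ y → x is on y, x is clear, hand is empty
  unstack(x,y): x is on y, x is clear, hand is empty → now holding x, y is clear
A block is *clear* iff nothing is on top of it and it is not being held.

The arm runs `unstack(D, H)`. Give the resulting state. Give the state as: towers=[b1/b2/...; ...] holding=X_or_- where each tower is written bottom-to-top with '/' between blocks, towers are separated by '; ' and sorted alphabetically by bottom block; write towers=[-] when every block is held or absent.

towers=[E; F/A/C/B/G; H] holding=D

before: towers=[E; F/A/C/B/G; H/D] holding=-
pre[unstack(D, H)]: on(D,H) yes, clear(D) yes, handempty yes
all met → apply unstack(D, H)
after:  towers=[E; F/A/C/B/G; H] holding=D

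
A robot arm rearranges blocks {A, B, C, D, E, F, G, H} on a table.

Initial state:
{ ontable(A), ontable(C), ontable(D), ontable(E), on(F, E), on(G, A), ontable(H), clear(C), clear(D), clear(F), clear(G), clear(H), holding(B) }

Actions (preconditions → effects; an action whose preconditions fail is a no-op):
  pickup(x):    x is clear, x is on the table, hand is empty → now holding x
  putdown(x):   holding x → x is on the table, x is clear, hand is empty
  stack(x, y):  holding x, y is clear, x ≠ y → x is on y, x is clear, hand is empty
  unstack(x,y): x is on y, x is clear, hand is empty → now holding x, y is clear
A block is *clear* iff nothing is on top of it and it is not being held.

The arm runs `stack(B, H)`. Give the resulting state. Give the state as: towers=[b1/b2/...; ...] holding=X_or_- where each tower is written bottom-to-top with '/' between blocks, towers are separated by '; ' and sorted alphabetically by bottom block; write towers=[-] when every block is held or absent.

towers=[A/G; C; D; E/F; H/B] holding=-

before: towers=[A/G; C; D; E/F; H] holding=B
pre[stack(B, H)]: holding(B) ok, clear(H) ok, B≠H ok
all met → apply stack(B, H)
after:  towers=[A/G; C; D; E/F; H/B] holding=-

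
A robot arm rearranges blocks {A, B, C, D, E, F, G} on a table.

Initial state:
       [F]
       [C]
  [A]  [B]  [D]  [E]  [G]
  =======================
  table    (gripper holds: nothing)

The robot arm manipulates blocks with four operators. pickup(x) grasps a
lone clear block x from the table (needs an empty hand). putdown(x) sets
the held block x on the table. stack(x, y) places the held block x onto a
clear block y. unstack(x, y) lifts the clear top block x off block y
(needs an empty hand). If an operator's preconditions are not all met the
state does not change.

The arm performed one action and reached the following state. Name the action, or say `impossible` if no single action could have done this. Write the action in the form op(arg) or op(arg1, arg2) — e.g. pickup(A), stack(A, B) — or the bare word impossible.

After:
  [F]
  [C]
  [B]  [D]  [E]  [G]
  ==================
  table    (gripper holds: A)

target: towers=[B/C/F; D; E; G] holding=A
     unstack(F, C) → towers=[A; B/C; D; E; G] holding=F
         pickup(G) → towers=[A; B/C/F; D; E] holding=G
         pickup(D) → towers=[A; B/C/F; E; G] holding=D
         pickup(A) → towers=[B/C/F; D; E; G] holding=A  ← match
         pickup(E) → towers=[A; B/C/F; D; G] holding=E

pickup(A)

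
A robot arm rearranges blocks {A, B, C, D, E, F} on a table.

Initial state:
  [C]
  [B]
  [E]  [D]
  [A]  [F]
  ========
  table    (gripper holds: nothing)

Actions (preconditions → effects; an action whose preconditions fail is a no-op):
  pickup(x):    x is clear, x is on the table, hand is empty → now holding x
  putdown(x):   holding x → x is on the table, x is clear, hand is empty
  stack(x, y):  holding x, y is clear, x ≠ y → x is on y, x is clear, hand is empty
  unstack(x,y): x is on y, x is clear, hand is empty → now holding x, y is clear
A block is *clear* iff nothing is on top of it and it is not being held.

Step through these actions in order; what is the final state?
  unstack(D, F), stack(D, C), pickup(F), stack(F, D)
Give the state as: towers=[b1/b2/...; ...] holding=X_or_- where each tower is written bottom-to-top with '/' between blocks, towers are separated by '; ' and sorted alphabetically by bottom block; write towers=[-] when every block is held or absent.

step 1 (unstack(D, F)): towers=[A/E/B/C; F] holding=D
step 2 (stack(D, C)): towers=[A/E/B/C/D; F] holding=-
step 3 (pickup(F)): towers=[A/E/B/C/D] holding=F
step 4 (stack(F, D)): towers=[A/E/B/C/D/F] holding=-

towers=[A/E/B/C/D/F] holding=-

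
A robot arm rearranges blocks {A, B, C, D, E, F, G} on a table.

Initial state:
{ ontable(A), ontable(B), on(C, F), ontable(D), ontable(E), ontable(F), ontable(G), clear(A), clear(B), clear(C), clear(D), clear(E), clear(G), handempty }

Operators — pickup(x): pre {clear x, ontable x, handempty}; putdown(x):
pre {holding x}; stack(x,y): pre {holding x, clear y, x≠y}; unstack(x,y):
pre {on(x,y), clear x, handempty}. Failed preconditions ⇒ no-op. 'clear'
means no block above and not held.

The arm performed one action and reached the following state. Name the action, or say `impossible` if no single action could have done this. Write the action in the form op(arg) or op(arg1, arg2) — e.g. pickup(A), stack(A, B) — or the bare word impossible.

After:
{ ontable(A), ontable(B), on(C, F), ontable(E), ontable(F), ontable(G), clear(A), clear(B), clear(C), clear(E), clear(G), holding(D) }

target: towers=[A; B; E; F/C; G] holding=D
         pickup(B) → towers=[A; D; E; F/C; G] holding=B
         pickup(G) → towers=[A; B; D; E; F/C] holding=G
         pickup(D) → towers=[A; B; E; F/C; G] holding=D  ← match
         pickup(A) → towers=[B; D; E; F/C; G] holding=A
         pickup(E) → towers=[A; B; D; F/C; G] holding=E
     unstack(C, F) → towers=[A; B; D; E; F; G] holding=C

pickup(D)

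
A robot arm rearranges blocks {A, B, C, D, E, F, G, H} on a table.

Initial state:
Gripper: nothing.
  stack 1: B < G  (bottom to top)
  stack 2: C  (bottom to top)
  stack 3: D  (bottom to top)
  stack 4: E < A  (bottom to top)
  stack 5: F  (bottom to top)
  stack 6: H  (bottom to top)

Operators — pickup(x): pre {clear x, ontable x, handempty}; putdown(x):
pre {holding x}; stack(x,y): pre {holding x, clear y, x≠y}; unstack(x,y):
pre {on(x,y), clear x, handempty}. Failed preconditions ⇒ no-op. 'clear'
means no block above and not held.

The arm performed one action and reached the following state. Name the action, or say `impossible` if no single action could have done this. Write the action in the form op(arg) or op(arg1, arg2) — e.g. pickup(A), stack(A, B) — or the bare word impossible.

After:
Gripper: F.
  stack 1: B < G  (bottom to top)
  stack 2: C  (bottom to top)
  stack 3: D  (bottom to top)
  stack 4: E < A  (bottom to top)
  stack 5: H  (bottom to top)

pickup(F)

target: towers=[B/G; C; D; E/A; H] holding=F
     unstack(G, B) → towers=[B; C; D; E/A; F; H] holding=G
     unstack(A, E) → towers=[B/G; C; D; E; F; H] holding=A
         pickup(H) → towers=[B/G; C; D; E/A; F] holding=H
         pickup(F) → towers=[B/G; C; D; E/A; H] holding=F  ← match
         pickup(D) → towers=[B/G; C; E/A; F; H] holding=D
         pickup(C) → towers=[B/G; D; E/A; F; H] holding=C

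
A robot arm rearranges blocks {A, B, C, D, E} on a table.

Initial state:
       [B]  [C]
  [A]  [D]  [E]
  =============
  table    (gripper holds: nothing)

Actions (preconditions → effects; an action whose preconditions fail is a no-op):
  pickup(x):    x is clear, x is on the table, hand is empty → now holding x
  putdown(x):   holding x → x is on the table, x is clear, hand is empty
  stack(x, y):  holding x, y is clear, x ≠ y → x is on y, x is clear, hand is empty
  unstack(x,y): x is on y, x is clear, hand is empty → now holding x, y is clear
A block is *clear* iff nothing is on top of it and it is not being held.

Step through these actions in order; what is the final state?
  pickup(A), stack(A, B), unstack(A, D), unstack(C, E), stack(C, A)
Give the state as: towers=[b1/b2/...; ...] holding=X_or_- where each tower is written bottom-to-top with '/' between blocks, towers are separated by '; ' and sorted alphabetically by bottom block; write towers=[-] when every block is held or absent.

step 1 (pickup(A)): towers=[D/B; E/C] holding=A
step 2 (stack(A, B)): towers=[D/B/A; E/C] holding=-
step 3 (unstack(A, D)) [no-op]: towers=[D/B/A; E/C] holding=-
step 4 (unstack(C, E)): towers=[D/B/A; E] holding=C
step 5 (stack(C, A)): towers=[D/B/A/C; E] holding=-

towers=[D/B/A/C; E] holding=-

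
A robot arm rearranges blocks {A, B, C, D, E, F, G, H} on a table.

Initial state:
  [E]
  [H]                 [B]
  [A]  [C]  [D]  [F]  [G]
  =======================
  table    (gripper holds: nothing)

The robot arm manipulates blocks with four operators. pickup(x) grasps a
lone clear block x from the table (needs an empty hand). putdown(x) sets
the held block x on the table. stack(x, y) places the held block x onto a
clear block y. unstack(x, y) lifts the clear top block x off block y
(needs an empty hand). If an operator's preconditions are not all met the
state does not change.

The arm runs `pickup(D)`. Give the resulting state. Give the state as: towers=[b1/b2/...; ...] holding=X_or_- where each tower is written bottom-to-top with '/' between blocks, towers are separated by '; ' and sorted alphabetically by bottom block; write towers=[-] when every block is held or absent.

before: towers=[A/H/E; C; D; F; G/B] holding=-
pre[pickup(D)]: clear(D) ok, ontable(D) ok, handempty ok
all met → apply pickup(D)
after:  towers=[A/H/E; C; F; G/B] holding=D

towers=[A/H/E; C; F; G/B] holding=D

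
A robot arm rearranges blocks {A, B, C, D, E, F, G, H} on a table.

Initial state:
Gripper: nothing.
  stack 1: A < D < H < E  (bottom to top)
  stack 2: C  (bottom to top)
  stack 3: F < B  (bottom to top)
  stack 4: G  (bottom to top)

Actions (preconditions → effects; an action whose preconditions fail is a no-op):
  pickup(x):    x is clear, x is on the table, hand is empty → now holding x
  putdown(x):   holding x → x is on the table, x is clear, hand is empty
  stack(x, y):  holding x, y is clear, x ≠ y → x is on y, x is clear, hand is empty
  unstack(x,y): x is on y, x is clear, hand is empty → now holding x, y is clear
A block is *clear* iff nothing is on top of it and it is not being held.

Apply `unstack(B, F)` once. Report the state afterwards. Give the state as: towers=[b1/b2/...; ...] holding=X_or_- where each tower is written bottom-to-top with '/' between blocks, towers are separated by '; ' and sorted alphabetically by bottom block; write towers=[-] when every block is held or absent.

towers=[A/D/H/E; C; F; G] holding=B

before: towers=[A/D/H/E; C; F/B; G] holding=-
pre[unstack(B, F)]: on(B,F) ok, clear(B) ok, handempty ok
all met → apply unstack(B, F)
after:  towers=[A/D/H/E; C; F; G] holding=B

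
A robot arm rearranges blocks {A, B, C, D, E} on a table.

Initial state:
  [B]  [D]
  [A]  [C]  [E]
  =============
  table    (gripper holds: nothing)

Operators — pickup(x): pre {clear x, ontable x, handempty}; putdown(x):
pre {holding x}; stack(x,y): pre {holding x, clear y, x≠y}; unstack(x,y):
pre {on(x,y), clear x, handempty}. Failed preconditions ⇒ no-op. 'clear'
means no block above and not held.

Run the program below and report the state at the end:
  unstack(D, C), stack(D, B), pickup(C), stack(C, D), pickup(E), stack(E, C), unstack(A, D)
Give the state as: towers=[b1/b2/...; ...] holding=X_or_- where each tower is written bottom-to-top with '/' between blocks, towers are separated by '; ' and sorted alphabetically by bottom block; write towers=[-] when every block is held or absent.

step 1 (unstack(D, C)): towers=[A/B; C; E] holding=D
step 2 (stack(D, B)): towers=[A/B/D; C; E] holding=-
step 3 (pickup(C)): towers=[A/B/D; E] holding=C
step 4 (stack(C, D)): towers=[A/B/D/C; E] holding=-
step 5 (pickup(E)): towers=[A/B/D/C] holding=E
step 6 (stack(E, C)): towers=[A/B/D/C/E] holding=-
step 7 (unstack(A, D)) [no-op]: towers=[A/B/D/C/E] holding=-

towers=[A/B/D/C/E] holding=-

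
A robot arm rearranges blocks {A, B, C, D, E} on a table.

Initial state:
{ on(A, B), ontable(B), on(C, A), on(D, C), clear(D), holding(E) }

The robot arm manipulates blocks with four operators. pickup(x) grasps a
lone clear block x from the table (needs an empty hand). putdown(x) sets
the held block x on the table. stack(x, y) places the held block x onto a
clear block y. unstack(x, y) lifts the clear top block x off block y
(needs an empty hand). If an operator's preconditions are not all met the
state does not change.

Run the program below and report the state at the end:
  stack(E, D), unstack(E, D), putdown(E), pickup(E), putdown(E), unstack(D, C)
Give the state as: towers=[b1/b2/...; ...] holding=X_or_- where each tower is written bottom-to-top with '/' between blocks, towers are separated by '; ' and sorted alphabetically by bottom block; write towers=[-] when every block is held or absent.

step 1 (stack(E, D)): towers=[B/A/C/D/E] holding=-
step 2 (unstack(E, D)): towers=[B/A/C/D] holding=E
step 3 (putdown(E)): towers=[B/A/C/D; E] holding=-
step 4 (pickup(E)): towers=[B/A/C/D] holding=E
step 5 (putdown(E)): towers=[B/A/C/D; E] holding=-
step 6 (unstack(D, C)): towers=[B/A/C; E] holding=D

towers=[B/A/C; E] holding=D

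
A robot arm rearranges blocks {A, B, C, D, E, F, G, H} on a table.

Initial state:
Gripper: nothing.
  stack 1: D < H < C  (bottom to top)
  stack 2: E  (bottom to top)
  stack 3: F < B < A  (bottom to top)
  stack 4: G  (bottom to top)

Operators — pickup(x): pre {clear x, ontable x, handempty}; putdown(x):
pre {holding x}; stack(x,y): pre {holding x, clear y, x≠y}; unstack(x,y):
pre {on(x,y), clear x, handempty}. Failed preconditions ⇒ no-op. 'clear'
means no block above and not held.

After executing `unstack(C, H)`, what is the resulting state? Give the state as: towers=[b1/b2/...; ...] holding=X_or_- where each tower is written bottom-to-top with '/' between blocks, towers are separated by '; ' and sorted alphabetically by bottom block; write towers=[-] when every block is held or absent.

before: towers=[D/H/C; E; F/B/A; G] holding=-
pre[unstack(C, H)]: on(C,H) ✓, clear(C) ✓, handempty ✓
all met → apply unstack(C, H)
after:  towers=[D/H; E; F/B/A; G] holding=C

towers=[D/H; E; F/B/A; G] holding=C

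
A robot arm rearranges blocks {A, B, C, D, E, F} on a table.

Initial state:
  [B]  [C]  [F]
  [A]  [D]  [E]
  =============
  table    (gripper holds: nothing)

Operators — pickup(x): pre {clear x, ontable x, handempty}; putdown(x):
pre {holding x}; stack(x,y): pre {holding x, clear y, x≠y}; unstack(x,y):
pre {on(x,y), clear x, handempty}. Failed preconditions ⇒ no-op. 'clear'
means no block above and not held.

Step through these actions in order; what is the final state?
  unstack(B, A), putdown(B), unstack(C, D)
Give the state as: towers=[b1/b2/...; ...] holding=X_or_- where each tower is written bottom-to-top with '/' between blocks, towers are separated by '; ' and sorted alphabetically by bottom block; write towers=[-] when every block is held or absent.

step 1 (unstack(B, A)): towers=[A; D/C; E/F] holding=B
step 2 (putdown(B)): towers=[A; B; D/C; E/F] holding=-
step 3 (unstack(C, D)): towers=[A; B; D; E/F] holding=C

towers=[A; B; D; E/F] holding=C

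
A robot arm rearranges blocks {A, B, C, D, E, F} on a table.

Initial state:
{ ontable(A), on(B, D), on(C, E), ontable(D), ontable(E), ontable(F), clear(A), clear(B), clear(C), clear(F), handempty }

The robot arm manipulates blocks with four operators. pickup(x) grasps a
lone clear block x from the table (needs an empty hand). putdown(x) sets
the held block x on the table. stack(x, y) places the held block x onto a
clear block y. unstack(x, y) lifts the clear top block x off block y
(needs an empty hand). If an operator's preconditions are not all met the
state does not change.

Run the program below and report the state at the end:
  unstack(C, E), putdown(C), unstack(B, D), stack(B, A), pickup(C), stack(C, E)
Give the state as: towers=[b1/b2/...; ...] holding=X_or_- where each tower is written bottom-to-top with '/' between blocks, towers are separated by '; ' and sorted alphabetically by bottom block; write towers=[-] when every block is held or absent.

towers=[A/B; D; E/C; F] holding=-

step 1 (unstack(C, E)): towers=[A; D/B; E; F] holding=C
step 2 (putdown(C)): towers=[A; C; D/B; E; F] holding=-
step 3 (unstack(B, D)): towers=[A; C; D; E; F] holding=B
step 4 (stack(B, A)): towers=[A/B; C; D; E; F] holding=-
step 5 (pickup(C)): towers=[A/B; D; E; F] holding=C
step 6 (stack(C, E)): towers=[A/B; D; E/C; F] holding=-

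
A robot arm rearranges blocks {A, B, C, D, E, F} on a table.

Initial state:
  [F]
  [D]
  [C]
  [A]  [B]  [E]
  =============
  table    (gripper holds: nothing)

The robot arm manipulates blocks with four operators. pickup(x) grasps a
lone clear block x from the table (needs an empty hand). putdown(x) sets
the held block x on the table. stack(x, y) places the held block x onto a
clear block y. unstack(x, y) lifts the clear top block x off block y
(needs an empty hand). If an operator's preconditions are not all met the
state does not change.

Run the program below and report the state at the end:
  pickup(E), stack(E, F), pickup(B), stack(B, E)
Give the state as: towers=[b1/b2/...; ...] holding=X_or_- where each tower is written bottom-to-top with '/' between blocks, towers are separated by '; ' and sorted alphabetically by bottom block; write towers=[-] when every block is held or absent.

towers=[A/C/D/F/E/B] holding=-

step 1 (pickup(E)): towers=[A/C/D/F; B] holding=E
step 2 (stack(E, F)): towers=[A/C/D/F/E; B] holding=-
step 3 (pickup(B)): towers=[A/C/D/F/E] holding=B
step 4 (stack(B, E)): towers=[A/C/D/F/E/B] holding=-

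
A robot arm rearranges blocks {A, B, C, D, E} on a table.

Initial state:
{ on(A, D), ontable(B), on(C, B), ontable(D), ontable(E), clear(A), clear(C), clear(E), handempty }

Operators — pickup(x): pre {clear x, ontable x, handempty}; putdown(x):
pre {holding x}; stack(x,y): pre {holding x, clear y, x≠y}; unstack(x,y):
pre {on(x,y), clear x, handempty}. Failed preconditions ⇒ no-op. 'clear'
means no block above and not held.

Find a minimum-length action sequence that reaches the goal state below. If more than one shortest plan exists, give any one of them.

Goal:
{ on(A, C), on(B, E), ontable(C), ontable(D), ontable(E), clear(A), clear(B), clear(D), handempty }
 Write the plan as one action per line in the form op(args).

step 1 (unstack(C, B)): towers=[B; D/A; E] holding=C
step 2 (putdown(C)): towers=[B; C; D/A; E] holding=-
step 3 (pickup(B)): towers=[C; D/A; E] holding=B
step 4 (stack(B, E)): towers=[C; D/A; E/B] holding=-
step 5 (unstack(A, D)): towers=[C; D; E/B] holding=A
step 6 (stack(A, C)): towers=[C/A; D; E/B] holding=-
goal check: towers=[C/A; D; E/B] holding=- — reached (length 6, optimal by BFS)

unstack(C, B)
putdown(C)
pickup(B)
stack(B, E)
unstack(A, D)
stack(A, C)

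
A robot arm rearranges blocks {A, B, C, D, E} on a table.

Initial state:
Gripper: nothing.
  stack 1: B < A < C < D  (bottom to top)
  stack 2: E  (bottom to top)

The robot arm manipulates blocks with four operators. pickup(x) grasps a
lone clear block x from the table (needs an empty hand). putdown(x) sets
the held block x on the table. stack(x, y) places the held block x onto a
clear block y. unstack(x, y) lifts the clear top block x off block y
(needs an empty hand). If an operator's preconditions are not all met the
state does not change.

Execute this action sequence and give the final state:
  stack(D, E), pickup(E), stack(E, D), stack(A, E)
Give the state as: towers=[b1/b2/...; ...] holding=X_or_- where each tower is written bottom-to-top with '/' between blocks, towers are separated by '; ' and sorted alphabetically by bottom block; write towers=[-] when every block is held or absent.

step 1 (stack(D, E)) [no-op]: towers=[B/A/C/D; E] holding=-
step 2 (pickup(E)): towers=[B/A/C/D] holding=E
step 3 (stack(E, D)): towers=[B/A/C/D/E] holding=-
step 4 (stack(A, E)) [no-op]: towers=[B/A/C/D/E] holding=-

towers=[B/A/C/D/E] holding=-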